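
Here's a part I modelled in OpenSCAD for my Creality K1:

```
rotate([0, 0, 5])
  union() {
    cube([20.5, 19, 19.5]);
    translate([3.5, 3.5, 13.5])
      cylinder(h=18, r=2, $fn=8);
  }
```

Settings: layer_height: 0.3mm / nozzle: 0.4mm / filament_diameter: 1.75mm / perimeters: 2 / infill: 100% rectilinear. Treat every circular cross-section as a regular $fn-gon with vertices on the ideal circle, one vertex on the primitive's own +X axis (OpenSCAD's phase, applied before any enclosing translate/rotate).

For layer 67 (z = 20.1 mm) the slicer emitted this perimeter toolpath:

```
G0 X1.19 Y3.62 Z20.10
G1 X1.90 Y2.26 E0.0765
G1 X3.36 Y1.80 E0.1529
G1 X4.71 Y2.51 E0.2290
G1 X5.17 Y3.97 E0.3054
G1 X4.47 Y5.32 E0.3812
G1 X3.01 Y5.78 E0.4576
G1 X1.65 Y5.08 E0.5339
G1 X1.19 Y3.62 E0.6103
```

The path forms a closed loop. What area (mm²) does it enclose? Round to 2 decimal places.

Apply the shoelace formula to the sequence of (X, Y) vertices; enclosed area = 11.29 mm².

11.29 mm²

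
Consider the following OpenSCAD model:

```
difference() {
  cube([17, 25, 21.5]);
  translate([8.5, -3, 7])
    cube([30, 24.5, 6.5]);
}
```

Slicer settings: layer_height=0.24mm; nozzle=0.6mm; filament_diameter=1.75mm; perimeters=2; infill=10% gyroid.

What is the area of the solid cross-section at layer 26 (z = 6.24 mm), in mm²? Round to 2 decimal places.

425.00 mm²

At z = 6.24 mm: the cube (footprint 17×25) is included at this height (area 425.00 mm²); the cube at (8.5, -3) is not intersected at this z (z outside [7, 13.5]); Taking the first minus the rest: none of the subtracted shapes is present at this height, so the 17×25 cube is unchanged — area = 425.00 mm². Overall, the cross-section is a single solid region. Net area = 425.00 mm².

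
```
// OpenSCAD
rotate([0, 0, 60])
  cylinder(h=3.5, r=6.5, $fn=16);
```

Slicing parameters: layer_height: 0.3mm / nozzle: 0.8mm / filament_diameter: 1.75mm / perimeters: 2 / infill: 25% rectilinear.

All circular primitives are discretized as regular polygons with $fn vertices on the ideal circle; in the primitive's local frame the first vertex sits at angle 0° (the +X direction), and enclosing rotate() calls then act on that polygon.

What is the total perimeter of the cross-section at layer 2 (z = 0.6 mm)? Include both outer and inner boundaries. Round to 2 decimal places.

40.58 mm

At z = 0.6 mm: the cylinder: section is a regular 16-gon, circumradius r=6.5 (perimeter = 2·16·6.500·sin(180°/16) = 40.58 mm); (rotated 60° about Z; rotation is an isometry so areas/perimeters/island counts are preserved). Overall, the cross-section is a single solid region. Total boundary length (outer) = 40.58 mm.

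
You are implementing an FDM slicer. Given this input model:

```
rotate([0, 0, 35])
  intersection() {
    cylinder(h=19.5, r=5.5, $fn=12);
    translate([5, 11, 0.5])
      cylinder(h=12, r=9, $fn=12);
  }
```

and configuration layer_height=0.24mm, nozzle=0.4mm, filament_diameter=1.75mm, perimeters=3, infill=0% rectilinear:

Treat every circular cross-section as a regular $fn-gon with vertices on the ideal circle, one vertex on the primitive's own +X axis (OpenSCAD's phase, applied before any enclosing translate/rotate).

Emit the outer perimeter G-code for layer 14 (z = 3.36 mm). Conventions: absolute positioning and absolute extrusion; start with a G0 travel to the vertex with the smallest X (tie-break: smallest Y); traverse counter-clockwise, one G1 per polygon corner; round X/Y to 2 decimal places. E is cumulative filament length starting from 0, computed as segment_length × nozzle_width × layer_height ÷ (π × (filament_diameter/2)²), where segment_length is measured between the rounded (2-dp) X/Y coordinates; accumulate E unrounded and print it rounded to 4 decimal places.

At z = 3.36 mm: the r=5.5 cylinder contributes a regular 12-gon of circumradius 5.5; the r=9 cylinder at (5, 11) contributes a regular 12-gon of circumradius 9; Taking the intersection: the r=9 cylinder at (5, 11) partially overlaps the r=5.5 cylinder; clipping to the common part keeps 10.05 mm² — 1 connected region; (whole slice rotated 35° about Z — lengths, areas and connectivity unchanged). The outline is a single polygon with 6 vertices. Extrusion per mm of travel: 0.4 × 0.24 / (π × 0.875²) = 0.039912. Accumulating E over each segment gives final E = 0.6090.

G0 X-4.10 Y3.38 Z3.36
G1 X-1.43 Y2.91 E0.1082
G1 X2.91 Y4.49 E0.2925
G1 X2.32 Y4.98 E0.3232
G1 X-0.48 Y5.48 E0.4367
G1 X-3.15 Y4.51 E0.5501
G1 X-4.10 Y3.38 E0.6090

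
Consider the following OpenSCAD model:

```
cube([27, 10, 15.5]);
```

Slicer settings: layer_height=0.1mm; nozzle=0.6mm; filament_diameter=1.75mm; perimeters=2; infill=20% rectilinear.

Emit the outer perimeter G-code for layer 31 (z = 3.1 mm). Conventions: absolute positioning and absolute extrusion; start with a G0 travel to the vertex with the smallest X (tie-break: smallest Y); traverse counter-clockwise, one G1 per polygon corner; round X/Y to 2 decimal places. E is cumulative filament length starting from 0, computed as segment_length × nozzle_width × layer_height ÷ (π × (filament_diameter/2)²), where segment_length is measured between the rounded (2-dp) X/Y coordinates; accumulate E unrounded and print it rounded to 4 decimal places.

At z = 3.1 mm: the 27×10 cube contributes its full rectangle. The outline is a single polygon with 4 vertices. Extrusion per mm of travel: 0.6 × 0.1 / (π × 0.875²) = 0.024945. Accumulating E over each segment gives final E = 1.8459.

G0 X0.00 Y0.00 Z3.10
G1 X27.00 Y0.00 E0.6735
G1 X27.00 Y10.00 E0.9230
G1 X0.00 Y10.00 E1.5965
G1 X0.00 Y0.00 E1.8459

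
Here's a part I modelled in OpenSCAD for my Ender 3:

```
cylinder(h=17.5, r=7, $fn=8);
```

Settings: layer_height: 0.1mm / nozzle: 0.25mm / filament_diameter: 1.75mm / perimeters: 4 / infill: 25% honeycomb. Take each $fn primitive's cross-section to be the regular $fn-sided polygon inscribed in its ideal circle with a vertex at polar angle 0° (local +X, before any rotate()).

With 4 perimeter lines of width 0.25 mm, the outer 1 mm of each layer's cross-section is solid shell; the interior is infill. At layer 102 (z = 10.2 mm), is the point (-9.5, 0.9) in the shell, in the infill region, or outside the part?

At z = 10.2 mm: the r=7 cylinder contributes a regular 8-gon of circumradius 7. Overall, the cross-section is a single solid region. The nearest boundary edge runs (-4.95, 4.95)→(-7.00, 0.00); distance from the point to it = 2.66 mm. The point is not inside any of the regions above, so it lies outside the cross-section (2.66 mm from the nearest boundary).

outside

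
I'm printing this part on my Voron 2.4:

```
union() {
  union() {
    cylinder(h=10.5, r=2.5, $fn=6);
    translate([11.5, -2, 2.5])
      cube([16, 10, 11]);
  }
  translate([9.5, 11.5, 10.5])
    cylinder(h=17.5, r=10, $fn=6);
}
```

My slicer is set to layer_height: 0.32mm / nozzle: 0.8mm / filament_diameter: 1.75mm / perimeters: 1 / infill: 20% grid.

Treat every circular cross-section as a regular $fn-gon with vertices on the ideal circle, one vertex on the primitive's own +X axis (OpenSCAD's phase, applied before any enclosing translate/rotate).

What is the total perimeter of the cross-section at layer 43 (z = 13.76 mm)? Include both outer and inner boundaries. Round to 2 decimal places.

At z = 13.76 mm: the cylinder is not intersected at this z (z outside [0, 10.5]); the cube at (11.5, -2) is absent (z outside [2.5, 13.5]); Taking the union: nothing is present at this height; the r=10 cylinder at (9.5, 11.5) contributes a regular 6-gon of circumradius 10 (perimeter = 2·6·10.000·sin(180°/6) = 60.00 mm); Taking the union: only the r=10 cylinder at (9.5, 11.5) is present, so the union is just that shape — boundary = 60.00 mm. Overall, the cross-section is a single solid region. Total boundary length (outer) = 60.00 mm.

60.00 mm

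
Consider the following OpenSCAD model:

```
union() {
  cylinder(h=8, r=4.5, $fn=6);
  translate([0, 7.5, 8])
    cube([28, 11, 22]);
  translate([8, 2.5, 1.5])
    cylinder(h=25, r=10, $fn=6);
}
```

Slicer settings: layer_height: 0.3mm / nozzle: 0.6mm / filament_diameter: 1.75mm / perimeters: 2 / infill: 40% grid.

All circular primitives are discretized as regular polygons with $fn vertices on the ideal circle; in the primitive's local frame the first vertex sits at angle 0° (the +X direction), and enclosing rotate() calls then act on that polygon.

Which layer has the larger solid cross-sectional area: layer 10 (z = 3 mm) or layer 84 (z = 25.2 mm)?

layer 84 (z = 25.2 mm)

Layer 10 (z = 3): the cylinder: section is a regular 6-gon, circumradius r=4.5 (area = (6/2)·4.500²·sin(360°/6) = 52.61 mm²); the cube at (0, 7.5) is absent (z outside [8, 30]); the r=10 cylinder at (8, 2.5) gives a regular 6-gon of circumradius 10 (constant along its height) (area = (6/2)·10.000²·sin(360°/6) = 259.81 mm²); Taking the union: the regions partially overlap — summed areas 312.42 mm² minus the doubly-counted overlap 29.52 mm² gives 282.90 mm² — area = 282.90 mm². So its area = 282.90 mm². Layer 84 (z = 25.2): the cylinder is not intersected at this z (z outside [0, 8]); the cube at (0, 7.5) (footprint 28×11) is included at this height (area 308.00 mm²); the r=10 cylinder at (8, 2.5) gives a regular 6-gon of circumradius 10 (constant along its height) (area = (6/2)·10.000²·sin(360°/6) = 259.81 mm²); Combining (union): the regions partially overlap — summed areas 567.81 mm² minus the doubly-counted overlap 44.34 mm² gives 523.47 mm² — area = 523.47 mm². So its area = 523.47 mm². Layer 84 is larger (523.47 vs 282.90 mm²).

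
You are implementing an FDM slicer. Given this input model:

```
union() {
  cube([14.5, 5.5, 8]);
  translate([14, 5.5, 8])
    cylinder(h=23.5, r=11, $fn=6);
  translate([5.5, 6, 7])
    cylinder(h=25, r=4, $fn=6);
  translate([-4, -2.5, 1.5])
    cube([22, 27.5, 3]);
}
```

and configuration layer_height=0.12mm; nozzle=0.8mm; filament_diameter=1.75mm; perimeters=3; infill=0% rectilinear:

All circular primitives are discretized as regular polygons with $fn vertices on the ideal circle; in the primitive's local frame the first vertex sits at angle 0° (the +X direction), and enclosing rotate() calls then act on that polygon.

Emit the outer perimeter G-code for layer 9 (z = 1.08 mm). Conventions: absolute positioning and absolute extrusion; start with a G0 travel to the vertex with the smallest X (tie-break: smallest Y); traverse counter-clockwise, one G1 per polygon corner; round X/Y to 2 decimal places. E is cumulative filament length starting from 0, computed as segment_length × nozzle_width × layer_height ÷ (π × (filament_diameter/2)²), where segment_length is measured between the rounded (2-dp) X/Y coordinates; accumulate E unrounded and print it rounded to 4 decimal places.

At z = 1.08 mm: the cube (footprint 14.5×5.5) is included at this height; the cylinder at (14, 5.5) does not reach this height (z outside [8, 31.5]); the cylinder at (5.5, 6) is absent (z outside [7, 32]); the cube at (-4, -2.5) does not reach this height (z outside [1.5, 4.5]); Taking the union: only the 14.5×5.5 cube is present, so the union is just that shape — 1 connected region. The outline is a single polygon with 4 vertices. Extrusion per mm of travel: 0.8 × 0.12 / (π × 0.875²) = 0.039912. Accumulating E over each segment gives final E = 1.5965.

G0 X0.00 Y0.00 Z1.08
G1 X14.50 Y0.00 E0.5787
G1 X14.50 Y5.50 E0.7982
G1 X0.00 Y5.50 E1.3770
G1 X0.00 Y0.00 E1.5965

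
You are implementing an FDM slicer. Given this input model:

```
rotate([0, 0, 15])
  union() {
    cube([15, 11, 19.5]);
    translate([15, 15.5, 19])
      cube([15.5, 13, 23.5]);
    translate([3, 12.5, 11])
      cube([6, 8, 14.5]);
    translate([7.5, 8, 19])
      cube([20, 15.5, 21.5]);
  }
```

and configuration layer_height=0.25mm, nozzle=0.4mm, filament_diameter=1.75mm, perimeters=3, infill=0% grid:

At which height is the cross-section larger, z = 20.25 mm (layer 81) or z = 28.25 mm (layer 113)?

Layer 81 (z = 20.25): the cube is not intersected at this z (z outside [0, 19.5]); the cube at (15, 15.5) is present — its section is the full 15.5×13 rectangle (area 201.50 mm²); the cube at (3, 12.5) is present — its section is the full 6×8 rectangle (area 48.00 mm²); the cube at (7.5, 8) (footprint 20×15.5) is included at this height (area 310.00 mm²); Combining (union): the regions partially overlap — summed areas 559.50 mm² minus the doubly-counted overlap 112.00 mm² gives 447.50 mm² — area = 447.50 mm²; (rotated 15° about Z; rotation is an isometry so areas/perimeters/island counts are preserved). So its area = 447.50 mm². Layer 113 (z = 28.25): the cube does not reach this height (z outside [0, 19.5]); the cube at (15, 15.5) (footprint 15.5×13) is included at this height (area 201.50 mm²); the cube at (3, 12.5) is not intersected at this z (z outside [11, 25.5]); the cube at (7.5, 8) (footprint 20×15.5) is included at this height (area 310.00 mm²); Merging all regions: the regions partially overlap — summed areas 511.50 mm² minus the doubly-counted overlap 100.00 mm² gives 411.50 mm² — area = 411.50 mm²; (rotated 15° about Z; rotation is an isometry so areas/perimeters/island counts are preserved). So its area = 411.50 mm². Layer 81 is larger (447.50 vs 411.50 mm²).

layer 81 (z = 20.25 mm)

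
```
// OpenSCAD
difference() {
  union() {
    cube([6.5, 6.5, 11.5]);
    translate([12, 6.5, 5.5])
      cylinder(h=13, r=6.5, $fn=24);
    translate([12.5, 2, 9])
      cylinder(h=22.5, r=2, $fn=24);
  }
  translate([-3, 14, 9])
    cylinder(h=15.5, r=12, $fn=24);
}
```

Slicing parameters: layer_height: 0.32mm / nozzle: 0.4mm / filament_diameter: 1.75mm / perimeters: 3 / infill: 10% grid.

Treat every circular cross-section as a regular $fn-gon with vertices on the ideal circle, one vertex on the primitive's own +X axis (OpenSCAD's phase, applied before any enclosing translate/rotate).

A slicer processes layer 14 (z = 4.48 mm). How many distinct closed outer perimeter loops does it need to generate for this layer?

At z = 4.48 mm: the 6.5×6.5 cube contributes its full rectangle; the cylinder at (12, 6.5) is not intersected at this z (z outside [5.5, 18.5]); the cylinder at (12.5, 2) is not intersected at this z (z outside [9, 31.5]); Combining (union): only the 6.5×6.5 cube is present, so the union is just that shape — 1 connected region; the cylinder at (-3, 14) is absent (z outside [9, 24.5]); Subtracting the remaining from the first: none of the subtracted shapes is present at this height, so the result so far is unchanged — 1 connected region. The result has 1 disconnected region.

1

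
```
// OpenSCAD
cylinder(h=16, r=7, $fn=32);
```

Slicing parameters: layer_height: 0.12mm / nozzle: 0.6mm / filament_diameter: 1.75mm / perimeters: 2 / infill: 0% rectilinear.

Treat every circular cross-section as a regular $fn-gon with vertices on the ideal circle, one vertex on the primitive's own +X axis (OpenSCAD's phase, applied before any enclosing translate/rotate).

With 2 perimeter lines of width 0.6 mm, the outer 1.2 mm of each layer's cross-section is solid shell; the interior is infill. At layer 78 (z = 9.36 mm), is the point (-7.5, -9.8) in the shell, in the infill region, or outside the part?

outside

At z = 9.36 mm: the r=7 cylinder contributes a regular 32-gon of circumradius 7. Overall, the cross-section is a single solid region. The nearest boundary edge runs (-4.95, -4.95)→(-3.89, -5.82); distance from the point to it = 5.37 mm. The point is not inside any of the regions above, so it lies outside the cross-section (5.37 mm from the nearest boundary).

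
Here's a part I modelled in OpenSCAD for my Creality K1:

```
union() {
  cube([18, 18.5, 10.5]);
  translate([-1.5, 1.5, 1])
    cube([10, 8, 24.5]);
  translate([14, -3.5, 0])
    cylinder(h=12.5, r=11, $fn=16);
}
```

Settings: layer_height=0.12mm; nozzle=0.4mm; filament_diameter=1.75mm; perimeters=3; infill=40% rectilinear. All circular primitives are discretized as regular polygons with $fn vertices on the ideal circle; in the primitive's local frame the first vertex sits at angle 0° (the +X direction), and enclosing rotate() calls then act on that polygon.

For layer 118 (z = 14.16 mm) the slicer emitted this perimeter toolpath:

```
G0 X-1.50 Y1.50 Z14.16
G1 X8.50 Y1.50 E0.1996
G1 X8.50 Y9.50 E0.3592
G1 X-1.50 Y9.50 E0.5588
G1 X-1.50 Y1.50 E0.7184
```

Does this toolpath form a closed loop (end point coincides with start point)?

Start point (G0): (-1.50, 1.50). End point (last G1): the path returns to the start — closed.

yes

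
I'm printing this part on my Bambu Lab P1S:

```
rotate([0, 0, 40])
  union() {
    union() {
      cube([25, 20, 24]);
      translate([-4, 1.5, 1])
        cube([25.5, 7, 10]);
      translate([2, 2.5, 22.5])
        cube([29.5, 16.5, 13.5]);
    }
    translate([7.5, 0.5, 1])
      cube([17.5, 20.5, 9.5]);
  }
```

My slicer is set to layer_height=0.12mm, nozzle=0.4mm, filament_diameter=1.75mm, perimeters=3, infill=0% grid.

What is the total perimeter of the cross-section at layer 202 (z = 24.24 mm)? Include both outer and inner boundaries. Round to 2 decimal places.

At z = 24.24 mm: the cube is not intersected at this z (z outside [0, 24]); the cube at (-4, 1.5) is absent (z outside [1, 11]); the 29.5×16.5 cube at (2, 2.5) contributes its full rectangle (perimeter 92.00 mm); Merging all regions: only the 29.5×16.5 cube at (2, 2.5) is present, so the union is just that shape — boundary = 92.00 mm; the cube at (7.5, 0.5) is not intersected at this z (z outside [1, 10.5]); Merging all regions: only the result so far is present, so the union is just that shape — boundary = 92.00 mm; (rotated 40° about Z; rotation is an isometry so areas/perimeters/island counts are preserved). Overall, the cross-section is a single solid region. Total boundary length (outer) = 92.00 mm.

92.00 mm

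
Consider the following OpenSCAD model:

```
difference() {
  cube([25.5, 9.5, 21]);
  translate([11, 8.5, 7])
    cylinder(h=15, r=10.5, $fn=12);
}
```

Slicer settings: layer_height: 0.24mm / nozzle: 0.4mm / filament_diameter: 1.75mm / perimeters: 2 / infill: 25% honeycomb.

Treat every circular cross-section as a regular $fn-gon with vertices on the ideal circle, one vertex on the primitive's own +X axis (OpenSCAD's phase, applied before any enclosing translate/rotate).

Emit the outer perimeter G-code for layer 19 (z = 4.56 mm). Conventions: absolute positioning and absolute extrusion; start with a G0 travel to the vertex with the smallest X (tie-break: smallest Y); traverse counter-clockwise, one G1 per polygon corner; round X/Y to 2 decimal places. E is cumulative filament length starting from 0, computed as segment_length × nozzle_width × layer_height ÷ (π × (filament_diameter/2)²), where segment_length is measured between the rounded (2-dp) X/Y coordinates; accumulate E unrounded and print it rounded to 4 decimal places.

G0 X0.00 Y0.00 Z4.56
G1 X25.50 Y0.00 E1.0178
G1 X25.50 Y9.50 E1.3969
G1 X0.00 Y9.50 E2.4147
G1 X0.00 Y0.00 E2.7939

At z = 4.56 mm: the cube is present — its section is the full 25.5×9.5 rectangle; the cylinder at (11, 8.5) does not reach this height (z outside [7, 22]); Subtracting the remaining from the first: none of the subtracted shapes is present at this height, so the 25.5×9.5 cube is unchanged — 1 connected region. The outline is a single polygon with 4 vertices. Extrusion per mm of travel: 0.4 × 0.24 / (π × 0.875²) = 0.039912. Accumulating E over each segment gives final E = 2.7939.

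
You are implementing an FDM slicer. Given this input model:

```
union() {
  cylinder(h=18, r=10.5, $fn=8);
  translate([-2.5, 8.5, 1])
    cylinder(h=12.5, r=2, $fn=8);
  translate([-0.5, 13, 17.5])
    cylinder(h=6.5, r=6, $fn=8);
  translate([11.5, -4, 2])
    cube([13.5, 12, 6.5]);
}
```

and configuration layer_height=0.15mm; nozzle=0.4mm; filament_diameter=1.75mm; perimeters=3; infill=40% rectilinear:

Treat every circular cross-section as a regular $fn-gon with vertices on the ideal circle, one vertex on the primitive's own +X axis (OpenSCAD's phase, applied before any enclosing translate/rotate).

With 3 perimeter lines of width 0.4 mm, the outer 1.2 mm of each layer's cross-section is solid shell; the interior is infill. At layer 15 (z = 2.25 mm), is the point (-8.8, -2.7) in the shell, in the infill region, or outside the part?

At z = 2.25 mm: the r=10.5 cylinder contributes a regular 8-gon of circumradius 10.5; the cylinder at (-2.5, 8.5): section is a regular 8-gon, circumradius r=2; the cylinder at (-0.5, 13) does not reach this height (z outside [17.5, 24]); the cube at (11.5, -4) is present — its section is the full 13.5×12 rectangle; Merging all regions: the regions partially overlap (shared area 8.93 mm²), so overlapping operands fuse into one piece — 2 connected regions. Overall, the cross-section has 2 separate islands. The nearest boundary edge runs (-7.42, -7.42)→(-10.50, 0.00); distance from the point to it = 0.54 mm. (Shell/infill is judged within the island containing the point — the largest one.) The point is inside the cross-section, 0.54 mm from the nearest boundary — within the 1.2 mm shell band (3 × 0.4).

shell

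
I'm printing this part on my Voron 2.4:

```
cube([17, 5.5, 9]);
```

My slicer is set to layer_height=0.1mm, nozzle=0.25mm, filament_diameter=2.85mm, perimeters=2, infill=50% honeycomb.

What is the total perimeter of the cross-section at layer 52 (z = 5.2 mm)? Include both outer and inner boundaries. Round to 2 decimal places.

45.00 mm

At z = 5.2 mm: the cube (footprint 17×5.5) is included at this height (perimeter 45.00 mm). Overall, the cross-section is a single solid region. Total boundary length (outer) = 45.00 mm.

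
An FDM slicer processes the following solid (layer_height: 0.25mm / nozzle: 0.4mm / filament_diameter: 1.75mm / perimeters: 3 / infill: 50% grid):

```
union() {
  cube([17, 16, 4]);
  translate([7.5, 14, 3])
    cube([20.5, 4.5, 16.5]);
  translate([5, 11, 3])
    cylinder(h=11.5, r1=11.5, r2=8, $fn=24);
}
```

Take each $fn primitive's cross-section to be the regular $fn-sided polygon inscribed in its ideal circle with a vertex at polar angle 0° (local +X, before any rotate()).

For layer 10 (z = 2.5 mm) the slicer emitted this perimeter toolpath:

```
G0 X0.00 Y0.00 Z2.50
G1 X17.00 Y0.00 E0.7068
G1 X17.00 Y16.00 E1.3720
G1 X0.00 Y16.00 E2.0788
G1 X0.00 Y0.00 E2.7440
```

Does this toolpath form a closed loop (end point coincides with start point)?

yes

Start point (G0): (0.00, 0.00). End point (last G1): the path returns to the start — closed.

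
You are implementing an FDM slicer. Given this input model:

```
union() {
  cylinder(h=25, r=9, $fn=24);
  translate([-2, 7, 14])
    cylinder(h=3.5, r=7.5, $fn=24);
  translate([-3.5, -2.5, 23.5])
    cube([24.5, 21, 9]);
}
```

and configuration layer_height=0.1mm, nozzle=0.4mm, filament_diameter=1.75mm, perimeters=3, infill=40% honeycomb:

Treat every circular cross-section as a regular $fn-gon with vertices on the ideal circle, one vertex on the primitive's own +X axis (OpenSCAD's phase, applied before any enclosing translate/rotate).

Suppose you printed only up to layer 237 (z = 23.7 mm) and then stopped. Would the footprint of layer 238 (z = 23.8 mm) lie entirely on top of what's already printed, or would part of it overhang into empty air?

entirely on top

Compare the two slices. At z = 23.7: the r=9 cylinder gives a regular 24-gon of circumradius 9 (constant along its height) (area = (24/2)·9.000²·sin(360°/24) = 251.57 mm²); the cylinder at (-2, 7) is absent (z outside [14, 17.5]); the cube at (-3.5, -2.5) is present — its section is the full 24.5×21 rectangle (area 514.50 mm²); Taking the union: the regions partially overlap — summed areas 766.07 mm² minus the doubly-counted overlap 124.23 mm² gives 641.84 mm² — area = 641.84 mm². At z = 23.8: the r=9 cylinder contributes a regular 24-gon of circumradius 9 (area = (24/2)·9.000²·sin(360°/24) = 251.57 mm²); the cylinder at (-2, 7) does not reach this height (z outside [14, 17.5]); the 24.5×21 cube at (-3.5, -2.5) contributes its full rectangle (area 514.50 mm²); Combining (union): the regions partially overlap — summed areas 766.07 mm² minus the doubly-counted overlap 124.23 mm² gives 641.84 mm² — area = 641.84 mm². Checking containment: the cross-section at z = 23.8 is a subset of the cross-section at z = 23.7.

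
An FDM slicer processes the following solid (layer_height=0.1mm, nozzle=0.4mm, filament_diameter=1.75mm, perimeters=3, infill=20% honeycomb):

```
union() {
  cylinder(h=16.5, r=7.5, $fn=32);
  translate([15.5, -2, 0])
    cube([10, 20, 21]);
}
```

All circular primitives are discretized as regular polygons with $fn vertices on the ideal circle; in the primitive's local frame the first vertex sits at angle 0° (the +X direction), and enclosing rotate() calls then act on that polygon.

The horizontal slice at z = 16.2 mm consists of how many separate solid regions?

At z = 16.2 mm: the r=7.5 cylinder gives a regular 32-gon of circumradius 7.5 (constant along its height); the cube at (15.5, -2) (footprint 10×20) is included at this height; Merging all regions: the 2 present regions are separate (no shared area or edge), so areas and boundary lengths simply add and each stays a separate island — 2 connected regions. The result has 2 disconnected regions.

2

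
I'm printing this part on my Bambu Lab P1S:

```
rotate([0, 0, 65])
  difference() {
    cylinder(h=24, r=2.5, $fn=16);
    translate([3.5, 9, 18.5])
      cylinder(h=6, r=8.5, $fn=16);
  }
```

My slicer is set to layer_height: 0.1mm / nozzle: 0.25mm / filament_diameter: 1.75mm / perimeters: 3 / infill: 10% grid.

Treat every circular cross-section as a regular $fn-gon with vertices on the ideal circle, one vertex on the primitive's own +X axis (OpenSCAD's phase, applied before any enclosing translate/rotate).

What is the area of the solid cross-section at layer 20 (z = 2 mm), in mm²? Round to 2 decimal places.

19.13 mm²

At z = 2 mm: the r=2.5 cylinder gives a regular 16-gon of circumradius 2.5 (constant along its height) (area = (16/2)·2.500²·sin(360°/16) = 19.13 mm²); the cylinder at (3.5, 9) does not reach this height (z outside [18.5, 24.5]); After the difference (first − rest): none of the subtracted shapes is present at this height, so the r=2.5 cylinder is unchanged — area = 19.13 mm²; (whole slice rotated 65° about Z — lengths, areas and connectivity unchanged). Overall, the cross-section is a single solid region. Net area = 19.13 mm².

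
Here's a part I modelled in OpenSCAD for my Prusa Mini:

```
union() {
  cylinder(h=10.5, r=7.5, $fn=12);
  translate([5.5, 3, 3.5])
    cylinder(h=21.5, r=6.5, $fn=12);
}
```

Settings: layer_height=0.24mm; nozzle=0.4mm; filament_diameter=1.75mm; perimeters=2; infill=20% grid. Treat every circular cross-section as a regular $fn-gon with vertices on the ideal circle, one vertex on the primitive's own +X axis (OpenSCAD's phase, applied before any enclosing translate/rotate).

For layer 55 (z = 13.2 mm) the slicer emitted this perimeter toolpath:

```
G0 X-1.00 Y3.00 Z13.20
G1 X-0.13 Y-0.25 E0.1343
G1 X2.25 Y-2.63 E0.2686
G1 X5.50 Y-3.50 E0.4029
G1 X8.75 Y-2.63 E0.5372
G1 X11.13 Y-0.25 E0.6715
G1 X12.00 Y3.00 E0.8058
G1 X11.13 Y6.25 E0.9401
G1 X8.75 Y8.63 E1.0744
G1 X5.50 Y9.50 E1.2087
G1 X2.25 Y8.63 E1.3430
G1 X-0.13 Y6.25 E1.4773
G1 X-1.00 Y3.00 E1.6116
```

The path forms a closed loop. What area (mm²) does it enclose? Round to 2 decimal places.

Apply the shoelace formula to the sequence of (X, Y) vertices; enclosed area = 126.77 mm².

126.77 mm²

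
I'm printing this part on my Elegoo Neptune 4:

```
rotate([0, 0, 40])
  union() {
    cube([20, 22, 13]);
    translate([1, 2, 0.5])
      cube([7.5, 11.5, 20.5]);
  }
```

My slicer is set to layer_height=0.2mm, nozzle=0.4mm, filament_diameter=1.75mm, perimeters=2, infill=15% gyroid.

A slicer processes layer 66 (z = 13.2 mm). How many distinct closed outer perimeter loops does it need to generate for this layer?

At z = 13.2 mm: the cube does not reach this height (z outside [0, 13]); the cube at (1, 2) is present — its section is the full 7.5×11.5 rectangle; Taking the union: only the 7.5×11.5 cube at (1, 2) is present, so the union is just that shape — 1 connected region; (whole slice rotated 40° about Z — lengths, areas and connectivity unchanged). The result has 1 disconnected region.

1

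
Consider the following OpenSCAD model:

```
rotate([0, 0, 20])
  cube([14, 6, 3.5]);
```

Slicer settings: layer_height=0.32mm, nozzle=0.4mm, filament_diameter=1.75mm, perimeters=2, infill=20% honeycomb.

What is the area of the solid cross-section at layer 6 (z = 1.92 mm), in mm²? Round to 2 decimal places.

At z = 1.92 mm: the cube is present — its section is the full 14×6 rectangle (area 84.00 mm²); (rotated 20° about Z; rotation is an isometry so areas/perimeters/island counts are preserved). Overall, the cross-section is a single solid region. Net area = 84.00 mm².

84.00 mm²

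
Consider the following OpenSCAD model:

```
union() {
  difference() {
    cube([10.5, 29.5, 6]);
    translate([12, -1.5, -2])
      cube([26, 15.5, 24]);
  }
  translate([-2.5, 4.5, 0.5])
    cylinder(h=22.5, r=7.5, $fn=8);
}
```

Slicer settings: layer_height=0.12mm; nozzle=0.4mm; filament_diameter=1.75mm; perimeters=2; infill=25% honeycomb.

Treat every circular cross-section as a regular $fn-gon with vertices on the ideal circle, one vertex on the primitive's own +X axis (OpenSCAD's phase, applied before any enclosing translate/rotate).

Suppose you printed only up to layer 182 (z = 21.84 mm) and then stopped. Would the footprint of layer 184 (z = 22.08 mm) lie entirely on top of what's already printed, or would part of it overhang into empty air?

entirely on top

Compare the two slices. At z = 21.84: the cube is absent (z outside [0, 6]); the cube at (12, -1.5) (footprint 26×15.5) is included at this height (area 403.00 mm²); Subtracting the remaining from the first: the first operand is absent here, so nothing remains; the r=7.5 cylinder at (-2.5, 4.5) contributes a regular 8-gon of circumradius 7.5 (area = (8/2)·7.500²·sin(360°/8) = 159.10 mm²); Taking the union: only the r=7.5 cylinder at (-2.5, 4.5) is present, so the union is just that shape — area = 159.10 mm². At z = 22.08: the cube is not intersected at this z (z outside [0, 6]); the cube at (12, -1.5) is absent (z outside [-2, 22]); After the difference (first − rest): the first operand is absent here, so nothing remains; the r=7.5 cylinder at (-2.5, 4.5) gives a regular 8-gon of circumradius 7.5 (constant along its height) (area = (8/2)·7.500²·sin(360°/8) = 159.10 mm²); Combining (union): only the r=7.5 cylinder at (-2.5, 4.5) is present, so the union is just that shape — area = 159.10 mm². Checking containment: the cross-section at z = 22.08 is a subset of the cross-section at z = 21.84.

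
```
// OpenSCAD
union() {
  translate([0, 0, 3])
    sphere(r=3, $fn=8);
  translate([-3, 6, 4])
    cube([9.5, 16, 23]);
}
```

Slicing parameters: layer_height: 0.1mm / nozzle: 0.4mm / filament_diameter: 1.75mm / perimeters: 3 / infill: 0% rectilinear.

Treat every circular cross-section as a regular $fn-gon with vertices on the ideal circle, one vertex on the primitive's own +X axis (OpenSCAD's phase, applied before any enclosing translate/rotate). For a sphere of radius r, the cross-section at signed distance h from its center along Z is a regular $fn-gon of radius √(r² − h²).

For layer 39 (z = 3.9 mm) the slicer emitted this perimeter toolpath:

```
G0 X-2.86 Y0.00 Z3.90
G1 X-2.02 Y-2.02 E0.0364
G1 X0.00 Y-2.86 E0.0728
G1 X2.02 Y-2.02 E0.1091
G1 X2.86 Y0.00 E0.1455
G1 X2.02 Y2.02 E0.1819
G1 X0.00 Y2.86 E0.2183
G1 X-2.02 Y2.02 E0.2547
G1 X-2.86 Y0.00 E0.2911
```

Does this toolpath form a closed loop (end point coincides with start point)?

Start point (G0): (-2.86, 0.00). End point (last G1): the path returns to the start — closed.

yes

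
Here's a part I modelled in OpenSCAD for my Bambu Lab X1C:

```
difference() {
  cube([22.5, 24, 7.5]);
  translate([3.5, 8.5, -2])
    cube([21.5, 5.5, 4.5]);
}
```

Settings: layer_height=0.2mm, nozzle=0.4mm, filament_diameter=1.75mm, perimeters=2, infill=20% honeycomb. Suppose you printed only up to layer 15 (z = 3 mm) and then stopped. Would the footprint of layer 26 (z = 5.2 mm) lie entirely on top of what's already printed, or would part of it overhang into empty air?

entirely on top

Compare the two slices. At z = 3: the 22.5×24 cube contributes its full rectangle (area 540.00 mm²); the cube at (3.5, 8.5) is absent (z outside [-2, 2.5]); Subtracting the remaining from the first: none of the subtracted shapes is present at this height, so the 22.5×24 cube is unchanged — area = 540.00 mm². At z = 5.2: the 22.5×24 cube contributes its full rectangle (area 540.00 mm²); the cube at (3.5, 8.5) is not intersected at this z (z outside [-2, 2.5]); After the difference (first − rest): none of the subtracted shapes is present at this height, so the 22.5×24 cube is unchanged — area = 540.00 mm². Checking containment: the cross-section at z = 5.2 is a subset of the cross-section at z = 3.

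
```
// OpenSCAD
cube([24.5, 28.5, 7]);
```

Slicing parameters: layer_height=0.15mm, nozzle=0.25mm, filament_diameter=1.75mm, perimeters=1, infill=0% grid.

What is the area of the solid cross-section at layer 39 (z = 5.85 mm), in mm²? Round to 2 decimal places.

At z = 5.85 mm: the 24.5×28.5 cube contributes its full rectangle (area 698.25 mm²). Overall, the cross-section is a single solid region. Net area = 698.25 mm².

698.25 mm²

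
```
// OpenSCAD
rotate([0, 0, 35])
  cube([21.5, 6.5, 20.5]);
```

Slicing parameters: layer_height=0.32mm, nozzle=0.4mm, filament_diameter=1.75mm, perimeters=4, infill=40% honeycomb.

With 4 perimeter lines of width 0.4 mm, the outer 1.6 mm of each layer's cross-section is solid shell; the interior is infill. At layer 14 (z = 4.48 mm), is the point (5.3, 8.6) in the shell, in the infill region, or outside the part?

infill

At z = 4.48 mm: the cube is present — its section is the full 21.5×6.5 rectangle; (rotated 35° about Z; rotation is an isometry so areas/perimeters/island counts are preserved). Overall, the cross-section is a single solid region. Undo the 35° rotation: the query point maps to (9.274, 4.005) in the un-rotated model frame. The nearest boundary edge runs (21.50, 6.50)→(0.00, 6.50); distance from the point to it = 2.50 mm. The point is inside the cross-section and 2.50 mm from the nearest boundary — more than the 1.6 mm shell width (4 × 0.4), so it's in the infill interior.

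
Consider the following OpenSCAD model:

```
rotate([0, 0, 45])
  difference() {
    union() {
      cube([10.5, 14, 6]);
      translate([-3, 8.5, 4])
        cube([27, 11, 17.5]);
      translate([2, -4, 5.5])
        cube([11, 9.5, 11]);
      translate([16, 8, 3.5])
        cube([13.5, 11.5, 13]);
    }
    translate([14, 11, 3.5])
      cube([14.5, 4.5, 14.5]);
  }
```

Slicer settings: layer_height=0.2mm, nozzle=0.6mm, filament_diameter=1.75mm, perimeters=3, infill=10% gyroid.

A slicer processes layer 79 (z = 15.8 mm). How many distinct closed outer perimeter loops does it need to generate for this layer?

2

At z = 15.8 mm: the cube is not intersected at this z (z outside [0, 6]); the 27×11 cube at (-3, 8.5) contributes its full rectangle; the cube at (2, -4) (footprint 11×9.5) is included at this height; the 13.5×11.5 cube at (16, 8) contributes its full rectangle; Combining (union): the regions partially overlap (shared area 88.00 mm²), so overlapping operands fuse into one piece — 2 connected regions; the cube at (14, 11) (footprint 14.5×4.5) is included at this height; Subtracting the remaining from the first: starting from the result so far, the 14.5×4.5 cube at (14, 11) lies wholly inside it (removes its full 65.25 mm² and its 38.00 mm outline becomes a hole wall) — 2 connected regions with 1 hole; (whole slice rotated 45° about Z — lengths, areas and connectivity unchanged). The result has 2 disconnected regions.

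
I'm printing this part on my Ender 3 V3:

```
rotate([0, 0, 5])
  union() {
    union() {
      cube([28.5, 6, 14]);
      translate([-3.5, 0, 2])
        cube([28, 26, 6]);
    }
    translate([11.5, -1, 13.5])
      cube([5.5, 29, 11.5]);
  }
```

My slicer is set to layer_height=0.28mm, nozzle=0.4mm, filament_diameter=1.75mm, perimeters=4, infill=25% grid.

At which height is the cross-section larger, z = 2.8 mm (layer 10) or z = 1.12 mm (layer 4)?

layer 10 (z = 2.8 mm)

Layer 10 (z = 2.8): the 28.5×6 cube contributes its full rectangle (area 171.00 mm²); the cube at (-3.5, 0) is present — its section is the full 28×26 rectangle (area 728.00 mm²); Merging all regions: the regions partially overlap — summed areas 899.00 mm² minus the doubly-counted overlap 147.00 mm² gives 752.00 mm² — area = 752.00 mm²; the cube at (11.5, -1) is absent (z outside [13.5, 25]); Taking the union: only the result so far is present, so the union is just that shape — area = 752.00 mm²; (rotated 5° about Z; rotation is an isometry so areas/perimeters/island counts are preserved). So its area = 752.00 mm². Layer 4 (z = 1.12): the 28.5×6 cube contributes its full rectangle (area 171.00 mm²); the cube at (-3.5, 0) is absent (z outside [2, 8]); Combining (union): only the 28.5×6 cube is present, so the union is just that shape — area = 171.00 mm²; the cube at (11.5, -1) is absent (z outside [13.5, 25]); Merging all regions: only that combined region is present, so the union is just that shape — area = 171.00 mm²; (whole slice rotated 5° about Z — lengths, areas and connectivity unchanged). So its area = 171.00 mm². Layer 10 is larger (752.00 vs 171.00 mm²).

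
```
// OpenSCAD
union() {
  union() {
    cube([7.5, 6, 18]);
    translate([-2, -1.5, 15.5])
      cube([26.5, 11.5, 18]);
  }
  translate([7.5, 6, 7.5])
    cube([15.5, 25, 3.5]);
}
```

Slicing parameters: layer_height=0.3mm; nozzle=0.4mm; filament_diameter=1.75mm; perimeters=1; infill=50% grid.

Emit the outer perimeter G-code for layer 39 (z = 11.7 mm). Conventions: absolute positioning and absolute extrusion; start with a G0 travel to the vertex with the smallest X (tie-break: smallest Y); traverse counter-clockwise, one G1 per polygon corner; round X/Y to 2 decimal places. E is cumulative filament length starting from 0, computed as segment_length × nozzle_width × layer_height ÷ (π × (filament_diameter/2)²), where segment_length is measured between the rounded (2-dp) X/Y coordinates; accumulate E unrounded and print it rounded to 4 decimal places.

G0 X0.00 Y0.00 Z11.70
G1 X7.50 Y0.00 E0.3742
G1 X7.50 Y6.00 E0.6735
G1 X0.00 Y6.00 E1.0477
G1 X0.00 Y0.00 E1.3470

At z = 11.7 mm: the cube (footprint 7.5×6) is included at this height; the cube at (-2, -1.5) is absent (z outside [15.5, 33.5]); Merging all regions: only the 7.5×6 cube is present, so the union is just that shape — 1 connected region; the cube at (7.5, 6) is absent (z outside [7.5, 11]); Merging all regions: only that combined region is present, so the union is just that shape — 1 connected region. The outline is a single polygon with 4 vertices. Extrusion per mm of travel: 0.4 × 0.3 / (π × 0.875²) = 0.049890. Accumulating E over each segment gives final E = 1.3470.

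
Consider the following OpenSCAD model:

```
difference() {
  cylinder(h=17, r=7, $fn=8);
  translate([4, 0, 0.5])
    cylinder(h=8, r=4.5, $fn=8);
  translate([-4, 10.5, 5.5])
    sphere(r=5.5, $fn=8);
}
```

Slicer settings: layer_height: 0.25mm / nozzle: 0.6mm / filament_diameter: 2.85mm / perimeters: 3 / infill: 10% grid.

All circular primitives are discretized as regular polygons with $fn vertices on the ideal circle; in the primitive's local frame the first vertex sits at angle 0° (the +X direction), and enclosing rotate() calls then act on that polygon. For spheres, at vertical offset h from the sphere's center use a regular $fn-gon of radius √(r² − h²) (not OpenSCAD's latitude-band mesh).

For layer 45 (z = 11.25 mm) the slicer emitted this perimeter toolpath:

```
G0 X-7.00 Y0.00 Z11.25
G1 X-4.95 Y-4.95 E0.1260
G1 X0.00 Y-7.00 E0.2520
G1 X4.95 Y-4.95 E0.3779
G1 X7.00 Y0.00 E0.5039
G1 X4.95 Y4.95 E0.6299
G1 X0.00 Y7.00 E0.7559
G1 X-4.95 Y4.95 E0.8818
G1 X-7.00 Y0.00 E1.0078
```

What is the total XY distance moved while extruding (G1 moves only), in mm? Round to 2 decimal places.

42.86 mm

Sum the Euclidean lengths of each G1 segment: total = 42.86 mm.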